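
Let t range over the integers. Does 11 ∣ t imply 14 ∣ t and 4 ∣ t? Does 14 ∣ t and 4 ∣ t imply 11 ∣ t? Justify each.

(→) This fails: take t = 11. Certainly 11 ∣ 11, but 14 ∤ 11.

(←) This fails: take t = 28. Both 14 ∣ 28 and 4 ∣ 28, yet 28 is not a multiple of 11 (since 28 = 2·11 + 6), so 11 ∤ 28.

Neither implication holds.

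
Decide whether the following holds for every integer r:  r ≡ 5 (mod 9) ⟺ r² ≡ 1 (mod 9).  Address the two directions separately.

Neither direction holds.

Forward direction. This fails: take r = 5. Then 5 ≡ 5 (mod 9), but 5² = 25 ≡ 7 (mod 9), not 1.

Converse. This fails: take r = 1. Then 1² = 1 ≡ 1 (mod 9), yet 1 ≡ 1 (mod 9), not 5.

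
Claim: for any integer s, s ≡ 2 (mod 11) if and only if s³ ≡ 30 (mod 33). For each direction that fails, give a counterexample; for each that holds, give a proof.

[⇐] The residues r modulo 33 with r³ ≡ 30 (mod 33) are exactly {24}, and each is ≡ 2 (mod 11).

[⇒] This fails: take s = 2. Then 2 ≡ 2 (mod 11), but 2³ = 8 ≡ 8 (mod 33), not 30.

Not equivalent: only (⇐) holds.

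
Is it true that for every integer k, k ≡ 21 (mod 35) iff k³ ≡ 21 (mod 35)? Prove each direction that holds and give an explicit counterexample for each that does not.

(⟹) Suppose k ≡ 21 (mod 35). Write k = 35j + 21. Then (35j + 21)³ = 42875j³ + 77175j² + 46305j + 9261 = 35(1225j³ + 2205j² + 1323j + 264) + 21, so k³ ≡ 21 (mod 35).

(⟸) Conversely, suppose k³ ≡ 21 (mod 35). The only residue r in {0, …, 34} with r³ ≡ 21 (mod 35) is r = 21, so k ≡ 21 (mod 35).

Equivalent; both directions hold.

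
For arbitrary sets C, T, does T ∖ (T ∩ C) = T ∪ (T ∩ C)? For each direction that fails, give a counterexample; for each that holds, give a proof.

The sets are not equal: only the forward inclusion holds.

Forward inclusion. Let x ∈ T ∖ (T ∩ C). Then x ∈ T and x ∉ C, from which x ∈ T ∪ (T ∩ C).

Reverse inclusion. This inclusion fails. Take C = {1}, T = {1}; then 1 ∈ T ∪ (T ∩ C) but 1 ∉ T ∖ (T ∩ C).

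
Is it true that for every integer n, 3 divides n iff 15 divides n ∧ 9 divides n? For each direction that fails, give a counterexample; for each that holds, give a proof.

The forward direction fails; the converse holds.

(⟹) This fails: take n = 3. Certainly 3 ∣ 3, but 15 ∤ 3.

(⟸) Suppose 15 ∣ n and 9 ∣ n. Any common multiple of 15 and 9 is a multiple of their lcm; here lcm(15, 9) = 15·9/gcd(15, 9) = 135/3 = 45, so 45 ∣ n. Since 3 ∣ 45, it follows that 3 ∣ n.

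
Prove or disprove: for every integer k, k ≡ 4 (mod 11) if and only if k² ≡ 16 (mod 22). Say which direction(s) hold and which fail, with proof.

(⇒) fails and (⇐) fails.

(→) This fails: take k = 15. Then 15 ≡ 4 (mod 11), but 15² = 225 ≡ 5 (mod 22), not 16.

(←) This fails: take k = 18. Then 18² = 324 ≡ 16 (mod 22), yet 18 ≡ 7 (mod 11), not 4.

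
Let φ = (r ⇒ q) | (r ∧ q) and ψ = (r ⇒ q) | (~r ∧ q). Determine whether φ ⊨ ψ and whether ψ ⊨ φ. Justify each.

(⇒) Assume the antecedent. If r is true, the antecedent forces (r = T, q = T), and (r ⇒ q) | (~r ∧ q) holds there. If r is false, (r ⇒ q) | (~r ∧ q) reduces to true regardless of the other variables. Either way (r ⇒ q) | (~r ∧ q) holds.

(⇐) Assume the antecedent. If r is true, the antecedent forces (r = T, q = T), and (r ⇒ q) | (r ∧ q) holds there. If r is false, (r ⇒ q) | (r ∧ q) reduces to true regardless of the other variables. Either way (r ⇒ q) | (r ∧ q) holds.

Both directions hold.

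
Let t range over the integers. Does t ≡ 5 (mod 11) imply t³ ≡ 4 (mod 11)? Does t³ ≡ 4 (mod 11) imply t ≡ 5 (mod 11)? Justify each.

(⇒) Suppose t ≡ 5 (mod 11). Write t = 11j + 5. Then (11j + 5)³ = 1331j³ + 1815j² + 825j + 125 = 11(121j³ + 165j² + 75j + 11) + 4, so t³ ≡ 4 (mod 11).

(⇐) Conversely, suppose t³ ≡ 4 (mod 11). The only residue r in {0, …, 10} with r³ ≡ 4 (mod 11) is r = 5, so t ≡ 5 (mod 11).

Both directions hold; the statement is true.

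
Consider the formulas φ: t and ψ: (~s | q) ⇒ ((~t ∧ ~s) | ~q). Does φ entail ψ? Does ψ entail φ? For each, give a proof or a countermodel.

(⇒) fails and (⇐) fails.

(⟹) This fails. Under s = F, q = T, t = T, the left side is true but the right side is false.

(⟸) This fails. Under s = F, q = F, t = F, the left side is false but the right side is true.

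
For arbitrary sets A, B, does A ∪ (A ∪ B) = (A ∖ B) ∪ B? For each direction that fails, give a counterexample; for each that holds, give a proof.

The two sets are equal.

(⊇) Let x ∈ (A ∖ B) ∪ B. Then either x ∈ A and x ∉ B; or x ∈ B and x ∉ A; or x ∈ A ∩ B. In each case x ∈ A ∪ (A ∪ B), so (A ∖ B) ∪ B ⊆ A ∪ (A ∪ B).

(⊆) Let x ∈ A ∪ (A ∪ B). Then either x ∈ A and x ∉ B; or x ∈ B and x ∉ A; or x ∈ A ∩ B. In each case x ∈ (A ∖ B) ∪ B, so A ∪ (A ∪ B) ⊆ (A ∖ B) ∪ B.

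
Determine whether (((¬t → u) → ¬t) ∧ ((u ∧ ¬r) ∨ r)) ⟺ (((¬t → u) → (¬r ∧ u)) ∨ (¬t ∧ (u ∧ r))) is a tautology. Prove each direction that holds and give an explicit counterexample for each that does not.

[⇒] Assume the antecedent. If u is true, the antecedent forces (u = T, t = F, r = F) or (u = T, t = F, r = T), and the consequent holds there. If u is false, the antecedent forces (u = F, t = F, r = T), and the consequent holds there. Either way the consequent holds.

[⇐] This fails. Under u = F, t = F, r = F, the left side is false but the right side is true.

Not equivalent: only (⇒) holds.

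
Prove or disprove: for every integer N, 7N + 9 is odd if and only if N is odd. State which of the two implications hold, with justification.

Forward direction. This fails: N = 2 gives 7N + 9 = 23, which is odd, but 2 is even, not odd.

Converse. This also fails: N = 5 is odd, but 7N + 9 = 44 is even, not odd.

Neither direction holds.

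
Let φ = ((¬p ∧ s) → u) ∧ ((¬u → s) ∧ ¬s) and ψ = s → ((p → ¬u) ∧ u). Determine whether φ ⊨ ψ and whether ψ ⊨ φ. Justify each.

(⟹) Assume the antecedent. If p is true, the antecedent forces (p = T, s = F, u = T), and s → ((p → ¬u) ∧ u) holds there. If p is false, the antecedent forces (p = F, s = F, u = T), and s → ((p → ¬u) ∧ u) holds there. Either way s → ((p → ¬u) ∧ u) holds.

(⟸) This fails. Under p = F, s = F, u = F, the left side is false but the right side is true.

Not equivalent: only (⇒) holds.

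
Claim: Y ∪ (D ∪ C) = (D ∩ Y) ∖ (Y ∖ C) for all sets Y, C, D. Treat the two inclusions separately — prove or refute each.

(⊆) fails; (⊇) holds.

Reverse inclusion. Let x ∈ (D ∩ Y) ∖ (Y ∖ C). Then x ∈ Y ∩ C ∩ D, from which x ∈ Y ∪ (D ∪ C).

Forward inclusion. This inclusion fails. Take Y = {1}, C = ∅, D = ∅; then 1 ∈ Y ∪ (D ∪ C) but 1 ∉ (D ∩ Y) ∖ (Y ∖ C).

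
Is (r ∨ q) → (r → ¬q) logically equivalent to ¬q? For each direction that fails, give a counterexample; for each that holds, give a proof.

Only the reverse direction holds.

(⟸) Assume the antecedent. If q is true, the antecedent cannot hold. If q is false, (r ∨ q) → (r → ¬q) reduces to true regardless of the other variables. Either way (r ∨ q) → (r → ¬q) holds.

(⟹) This fails. Under q = T, r = F, the left side is true but the right side is false.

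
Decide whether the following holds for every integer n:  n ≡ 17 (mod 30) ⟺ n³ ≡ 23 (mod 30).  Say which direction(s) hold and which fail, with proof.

The biconditional holds.

(⟹) Suppose n ≡ 17 (mod 30). Write n = 30j + 17. Then (30j + 17)³ = 27000j³ + 45900j² + 26010j + 4913 = 30(900j³ + 1530j² + 867j + 163) + 23, so n³ ≡ 23 (mod 30).

(⟸) Conversely, suppose n³ ≡ 23 (mod 30). The only residue r in {0, …, 29} with r³ ≡ 23 (mod 30) is r = 17, so n ≡ 17 (mod 30).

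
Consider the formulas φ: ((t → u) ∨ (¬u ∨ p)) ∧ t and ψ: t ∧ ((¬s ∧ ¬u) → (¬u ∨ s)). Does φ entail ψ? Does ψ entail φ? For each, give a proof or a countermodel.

Both directions hold.

(→) Assume the antecedent. If t is true, t ∧ ((¬s ∧ ¬u) → (¬u ∨ s)) reduces to true regardless of the other variables. If t is false, the antecedent cannot hold. Either way t ∧ ((¬s ∧ ¬u) → (¬u ∨ s)) holds.

(←) Assume the antecedent. If t is true, ((t → u) ∨ (¬u ∨ p)) ∧ t reduces to true regardless of the other variables. If t is false, the antecedent cannot hold. Either way ((t → u) ∨ (¬u ∨ p)) ∧ t holds.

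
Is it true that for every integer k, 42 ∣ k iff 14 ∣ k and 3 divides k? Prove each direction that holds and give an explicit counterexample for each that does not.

(⟹) If 42 ∣ k, write k = 42q. Since 42 = 3·14, k = 14·(3q), so 14 ∣ k; and since 42 = 14·3, k = 3·(14q), so 3 ∣ k.

(⟸) Suppose 14 ∣ k and 3 ∣ k. Any common multiple of 14 and 3 is a multiple of their lcm; here gcd(14, 3) = 1, so lcm(14, 3) = 14·3 = 42, so 42 ∣ k.

Both directions hold; the statement is true.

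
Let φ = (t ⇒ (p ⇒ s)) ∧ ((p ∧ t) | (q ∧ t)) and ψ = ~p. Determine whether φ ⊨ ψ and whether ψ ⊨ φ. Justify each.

Both directions fail.

(→) This fails. Under p = T, q = F, s = T, t = T, the left side is true but the right side is false.

(←) This fails. Under p = F, q = F, s = F, t = F, the left side is false but the right side is true.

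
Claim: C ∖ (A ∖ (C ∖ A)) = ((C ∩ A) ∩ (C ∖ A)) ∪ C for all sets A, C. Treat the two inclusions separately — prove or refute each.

Only the forward inclusion holds.

(⟹) Let x ∈ C ∖ (A ∖ (C ∖ A)). Then x ∈ C and x ∉ A, from which x ∈ ((C ∩ A) ∩ (C ∖ A)) ∪ C.

(⟸) This inclusion fails. Take A = {1}, C = {1}; then 1 ∈ ((C ∩ A) ∩ (C ∖ A)) ∪ C but 1 ∉ C ∖ (A ∖ (C ∖ A)).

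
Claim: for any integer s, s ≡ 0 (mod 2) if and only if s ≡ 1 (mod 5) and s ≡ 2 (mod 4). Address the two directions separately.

Forward direction. This fails: s = 0 gives 0 ≡ 0 (mod 2) but 0 ≡ 0 (mod 5), so the conjunction on the right does not hold.

Converse. If s ≡ 1 (mod 5) and s ≡ 2 (mod 4), then by the Chinese remainder theorem s ≡ 6 (mod 20). Since 6 ≡ 0 (mod 2) and 2 ∣ 20, we get s ≡ 0 (mod 2).

The forward direction fails; the converse holds.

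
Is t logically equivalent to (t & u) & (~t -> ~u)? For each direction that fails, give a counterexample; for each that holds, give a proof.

(⟹) This fails. Under t = T, u = F, the left side is true but the right side is false.

(⟸) Assume the antecedent. If t is true, t reduces to true regardless of the other variables. If t is false, the antecedent cannot hold. Either way t holds.

(⇒) fails; (⇐) holds.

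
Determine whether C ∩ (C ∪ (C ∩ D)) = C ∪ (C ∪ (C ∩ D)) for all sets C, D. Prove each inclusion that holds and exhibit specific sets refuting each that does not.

(⟹) Let x ∈ C ∩ (C ∪ (C ∩ D)). Then either x ∈ C and x ∉ D; or x ∈ C ∩ D. In each case x ∈ C ∪ (C ∪ (C ∩ D)), so C ∩ (C ∪ (C ∩ D)) ⊆ C ∪ (C ∪ (C ∩ D)).

(⟸) Let x ∈ C ∪ (C ∪ (C ∩ D)). Then either x ∈ C and x ∉ D; or x ∈ C ∩ D. In each case x ∈ C ∩ (C ∪ (C ∩ D)), so C ∪ (C ∪ (C ∩ D)) ⊆ C ∩ (C ∪ (C ∩ D)).

Both inclusions hold; the sets are equal.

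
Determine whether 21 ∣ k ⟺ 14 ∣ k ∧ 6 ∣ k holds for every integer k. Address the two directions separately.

Not equivalent: only (⇐) holds.

(⟹) This fails: take k = 21. Certainly 21 ∣ 21, but 14 ∤ 21.

(⟸) Suppose 14 ∣ k and 6 ∣ k. Any common multiple of 14 and 6 is a multiple of their lcm; here lcm(14, 6) = 14·6/gcd(14, 6) = 84/2 = 42, so 42 ∣ k. Since 21 ∣ 42, it follows that 21 ∣ k.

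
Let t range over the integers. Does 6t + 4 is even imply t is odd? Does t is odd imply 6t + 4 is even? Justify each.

Not equivalent: only (⇐) holds.

(→) This fails: take t = 0. Then 6t + 4 = 4, which is even, yet t = 0 is even, not odd.

(←) Suppose t is odd. Since 6 is even, 6t is even for every t, so 6t + 4 has the same parity as 4, which is even. Hence 6t + 4 is even.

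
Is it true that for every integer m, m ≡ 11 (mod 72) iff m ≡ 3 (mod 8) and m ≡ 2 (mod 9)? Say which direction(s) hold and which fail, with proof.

(⇒) Suppose m ≡ 11 (mod 72); write m = 72j + 11. Since 8 ∣ 72, reducing mod 8 gives m ≡ 11 ≡ 3 (mod 8); since 9 ∣ 72, reducing mod 9 gives m ≡ 11 ≡ 2 (mod 9).

(⇐) Conversely, if m ≡ 3 (mod 8) and m ≡ 2 (mod 9), then by the Chinese remainder theorem m ≡ 11 (mod 72). This is exactly m ≡ 11 (mod 72).

Both directions hold.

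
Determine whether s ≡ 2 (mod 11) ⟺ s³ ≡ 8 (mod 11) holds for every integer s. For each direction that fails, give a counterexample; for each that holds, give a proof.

Both directions hold; the statement is true.

[⇒] Suppose s ≡ 2 (mod 11). Write s = 11j + 2. Then (11j + 2)³ = 1331j³ + 726j² + 132j + 8 = 11(121j³ + 66j² + 12j) + 8, so s³ ≡ 8 (mod 11).

[⇐] For the converse, argue contrapositively. If s ≢ 2 (mod 11), then s is congruent to one of 0, 1, 3, 4, 5, 6, 7, 8, 9, 10 modulo 11, and these give s³ ≡ 0, 1, 5, 9, 4, 7, 2, 6, 3, 10 respectively — never 8.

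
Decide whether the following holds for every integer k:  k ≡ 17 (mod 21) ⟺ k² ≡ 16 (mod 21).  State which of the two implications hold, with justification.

[⇐] This fails: take k = 4. Then 4² = 16 ≡ 16 (mod 21), yet 4 ≡ 4 (mod 21), not 17.

[⇒] Suppose k ≡ 17 (mod 21). Write k = 21j + 17. Then (21j + 17)² = 441j² + 714j + 289 = 21(21j² + 34j + 13) + 16, so k² ≡ 16 (mod 21).

Not equivalent: only (⇒) holds.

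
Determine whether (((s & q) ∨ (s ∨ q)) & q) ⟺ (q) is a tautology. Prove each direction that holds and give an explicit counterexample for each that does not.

Forward direction. Assume the antecedent. If s is true, the antecedent forces (s = T, q = T), and q holds there. If s is false, the antecedent forces (s = F, q = T), and q holds there. Either way q holds.

Converse. Assume the antecedent. If s is true, the antecedent forces (s = T, q = T), and ((s & q) ∨ (s ∨ q)) & q holds there. If s is false, the antecedent forces (s = F, q = T), and ((s & q) ∨ (s ∨ q)) & q holds there. Either way ((s & q) ∨ (s ∨ q)) & q holds.

Both implications hold.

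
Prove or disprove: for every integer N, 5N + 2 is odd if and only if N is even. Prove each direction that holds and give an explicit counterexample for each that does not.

Forward direction. This fails: N = 5 gives 5N + 2 = 27, which is odd, but 5 is odd, not even.

Converse. This also fails: N = 0 is even, but 5N + 2 = 2 is even, not odd.

Neither implication holds.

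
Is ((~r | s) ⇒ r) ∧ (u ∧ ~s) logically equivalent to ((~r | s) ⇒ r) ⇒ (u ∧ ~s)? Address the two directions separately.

The forward direction holds; the converse fails.

Converse. This fails. Under u = F, r = F, s = F, the left side is false but the right side is true.

Forward direction. Assume the antecedent. If u is true, the antecedent forces (u = T, r = T, s = F), and ((~r | s) ⇒ r) ⇒ (u ∧ ~s) holds there. If u is false, the antecedent cannot hold. Either way ((~r | s) ⇒ r) ⇒ (u ∧ ~s) holds.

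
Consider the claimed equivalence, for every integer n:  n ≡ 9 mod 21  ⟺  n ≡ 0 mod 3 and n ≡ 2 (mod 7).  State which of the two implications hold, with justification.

(⟹) Suppose n ≡ 9 (mod 21); write n = 21j + 9. Since 3 ∣ 21, reducing mod 3 gives n ≡ 9 ≡ 0 (mod 3); since 7 ∣ 21, reducing mod 7 gives n ≡ 9 ≡ 2 (mod 7).

(⟸) Conversely, if n ≡ 0 (mod 3) and n ≡ 2 (mod 7), then by the Chinese remainder theorem n ≡ 9 (mod 21). This is exactly n ≡ 9 (mod 21).

Equivalent; both directions hold.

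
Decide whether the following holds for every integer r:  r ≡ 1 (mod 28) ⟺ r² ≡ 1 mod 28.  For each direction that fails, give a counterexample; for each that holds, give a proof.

(⇒) Suppose r ≡ 1 (mod 28). Write r = 28j + 1. Then (28j + 1)² = 784j² + 56j + 1 = 28(28j² + 2j) + 1, so r² ≡ 1 (mod 28).

(⇐) This fails: take r = 13. Then 13² = 169 ≡ 1 (mod 28), yet 13 ≡ 13 (mod 28), not 1.

(⇒) holds; (⇐) fails.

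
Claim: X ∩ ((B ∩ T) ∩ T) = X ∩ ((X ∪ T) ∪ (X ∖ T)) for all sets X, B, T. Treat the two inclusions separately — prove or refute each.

The sets are not equal: only the forward inclusion holds.

(⟹) Let x ∈ X ∩ ((B ∩ T) ∩ T). Then x ∈ X ∩ B ∩ T, from which x ∈ X ∩ ((X ∪ T) ∪ (X ∖ T)).

(⟸) This inclusion fails. Take X = {1}, B = ∅, T = ∅; then 1 ∈ X ∩ ((X ∪ T) ∪ (X ∖ T)) but 1 ∉ X ∩ ((B ∩ T) ∩ T).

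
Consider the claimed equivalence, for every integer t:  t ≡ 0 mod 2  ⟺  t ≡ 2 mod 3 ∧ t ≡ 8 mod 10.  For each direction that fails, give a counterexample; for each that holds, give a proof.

(⇒) fails; (⇐) holds.

(←) If t ≡ 2 (mod 3) and t ≡ 8 (mod 10), then by the Chinese remainder theorem t ≡ 8 (mod 30). Since 8 ≡ 0 (mod 2) and 2 ∣ 30, we get t ≡ 0 (mod 2).

(→) This fails: t = 0 gives 0 ≡ 0 (mod 2) but 0 ≡ 0 (mod 3), so the conjunction on the right does not hold.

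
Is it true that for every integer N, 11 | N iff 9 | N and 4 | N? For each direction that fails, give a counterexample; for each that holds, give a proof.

(⟹) This fails: take N = 11. Certainly 11 ∣ 11, but 9 ∤ 11.

(⟸) This fails: take N = 36. Both 9 ∣ 36 and 4 ∣ 36, yet 36 is not a multiple of 11 (since 36 = 3·11 + 3), so 11 ∤ 36.

(⇒) fails and (⇐) fails.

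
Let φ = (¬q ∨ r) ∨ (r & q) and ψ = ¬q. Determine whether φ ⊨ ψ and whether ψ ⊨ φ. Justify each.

(→) This fails. Under r = T, q = T, the left side is true but the right side is false.

(←) Assume the antecedent. If r is true, (¬q ∨ r) ∨ (r & q) reduces to true regardless of the other variables. If r is false, the antecedent forces (r = F, q = F), and (¬q ∨ r) ∨ (r & q) holds there. Either way (¬q ∨ r) ∨ (r & q) holds.

Only the converse holds.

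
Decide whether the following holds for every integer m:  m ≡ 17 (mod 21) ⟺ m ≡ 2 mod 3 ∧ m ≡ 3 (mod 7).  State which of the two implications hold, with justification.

(⟹) Suppose m ≡ 17 (mod 21); write m = 21j + 17. Since 3 ∣ 21, reducing mod 3 gives m ≡ 17 ≡ 2 (mod 3); since 7 ∣ 21, reducing mod 7 gives m ≡ 17 ≡ 3 (mod 7).

(⟸) Conversely, if m ≡ 2 (mod 3) and m ≡ 3 (mod 7), then by the Chinese remainder theorem m ≡ 17 (mod 21). This is exactly m ≡ 17 (mod 21).

Both directions hold.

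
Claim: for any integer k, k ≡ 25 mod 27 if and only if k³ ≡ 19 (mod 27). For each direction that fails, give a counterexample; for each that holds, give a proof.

Only the forward direction holds.

(→) Suppose k ≡ 25 mod 27. Write k = 27j + 25. Then (27j + 25)³ = 19683j³ + 54675j² + 50625j + 15625 = 27(729j³ + 2025j² + 1875j + 578) + 19, so k³ ≡ 19 (mod 27).

(←) This fails: take k = 7. Then 7³ = 343 ≡ 19 (mod 27), yet 7 ≡ 7 (mod 27), not 25.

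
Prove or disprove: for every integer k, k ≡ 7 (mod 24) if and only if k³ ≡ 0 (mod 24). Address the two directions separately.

Neither direction holds.

(→) This fails: take k = 7. Then 7 ≡ 7 (mod 24), but 7³ = 343 ≡ 7 (mod 24), not 0.

(←) This fails: take k = 0. Then 0³ = 0 ≡ 0 (mod 24), yet 0 ≡ 0 (mod 24), not 7.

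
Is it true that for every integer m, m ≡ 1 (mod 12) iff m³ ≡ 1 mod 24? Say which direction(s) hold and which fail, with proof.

Only the converse holds.

Forward direction. This fails: take m = 13. Then 13 ≡ 1 (mod 12), but 13³ = 2197 ≡ 13 (mod 24), not 1.

Converse. The residues r modulo 24 with r³ ≡ 1 (mod 24) are exactly {1}, and each is ≡ 1 (mod 12).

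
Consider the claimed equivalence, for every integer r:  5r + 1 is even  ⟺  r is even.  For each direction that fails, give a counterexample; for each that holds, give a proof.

(⟹) This fails: r = 5 gives 5r + 1 = 26, which is even, but 5 is odd, not even.

(⟸) This also fails: r = 0 is even, but 5r + 1 = 1 is odd, not even.

(⇒) fails and (⇐) fails.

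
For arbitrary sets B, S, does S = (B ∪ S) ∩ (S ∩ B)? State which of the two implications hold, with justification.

(⟹) This inclusion fails. Take B = ∅, S = {1}; then 1 ∈ S but 1 ∉ (B ∪ S) ∩ (S ∩ B).

(⟸) Let x ∈ (B ∪ S) ∩ (S ∩ B). Then x ∈ B ∩ S, from which x ∈ S.

The sets are not equal: only the reverse inclusion holds.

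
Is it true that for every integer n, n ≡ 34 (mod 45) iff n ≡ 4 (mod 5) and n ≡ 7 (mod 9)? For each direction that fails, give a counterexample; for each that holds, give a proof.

Both directions hold; the statement is true.

(⇒) Suppose n ≡ 34 (mod 45); write n = 45j + 34. Since 5 ∣ 45, reducing mod 5 gives n ≡ 34 ≡ 4 (mod 5); since 9 ∣ 45, reducing mod 9 gives n ≡ 34 ≡ 7 (mod 9).

(⇐) Conversely, if n ≡ 4 (mod 5) and n ≡ 7 (mod 9), then by the Chinese remainder theorem n ≡ 34 (mod 45). This is exactly n ≡ 34 (mod 45).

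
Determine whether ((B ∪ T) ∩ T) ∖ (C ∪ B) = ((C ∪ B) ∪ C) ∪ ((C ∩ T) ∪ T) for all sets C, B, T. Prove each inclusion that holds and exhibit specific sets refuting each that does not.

The sets are not equal: only the forward inclusion holds.

Forward inclusion. Let x ∈ ((B ∪ T) ∩ T) ∖ (C ∪ B). Then x ∈ T and x ∉ C, B, from which x ∈ ((C ∪ B) ∪ C) ∪ ((C ∩ T) ∪ T).

Reverse inclusion. This inclusion fails. Take C = {1}, B = ∅, T = ∅; then 1 ∈ ((C ∪ B) ∪ C) ∪ ((C ∩ T) ∪ T) but 1 ∉ ((B ∪ T) ∩ T) ∖ (C ∪ B).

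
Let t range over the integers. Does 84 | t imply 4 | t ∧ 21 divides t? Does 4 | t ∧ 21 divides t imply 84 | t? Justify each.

Forward direction. If 84 ∣ t, write t = 84q. Since 84 = 21·4, t = 4·(21q), so 4 ∣ t; and since 84 = 4·21, t = 21·(4q), so 21 ∣ t.

Converse. Suppose 4 ∣ t and 21 ∣ t. Any common multiple of 4 and 21 is a multiple of their lcm; here gcd(4, 21) = 1, so lcm(4, 21) = 4·21 = 84, so 84 ∣ t.

The biconditional holds.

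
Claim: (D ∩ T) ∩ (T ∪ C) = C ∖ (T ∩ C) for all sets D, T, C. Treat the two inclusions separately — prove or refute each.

(⟹) This inclusion fails. Take D = {1}, T = {1}, C = ∅; then 1 ∈ (D ∩ T) ∩ (T ∪ C) but 1 ∉ C ∖ (T ∩ C).

(⟸) This inclusion fails. Take D = ∅, T = ∅, C = {1}; then 1 ∈ C ∖ (T ∩ C) but 1 ∉ (D ∩ T) ∩ (T ∪ C).

Neither inclusion holds.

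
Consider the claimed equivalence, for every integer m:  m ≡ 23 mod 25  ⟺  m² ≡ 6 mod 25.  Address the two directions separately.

Neither implication holds.

(→) This fails: take m = 23. Then 23 ≡ 23 (mod 25), but 23² = 529 ≡ 4 (mod 25), not 6.

(←) This fails: take m = 9. Then 9² = 81 ≡ 6 (mod 25), yet 9 ≡ 9 (mod 25), not 23.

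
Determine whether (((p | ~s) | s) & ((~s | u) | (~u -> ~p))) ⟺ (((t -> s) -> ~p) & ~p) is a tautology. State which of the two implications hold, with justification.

Not equivalent: only (⇐) holds.

(⇒) This fails. Under t = F, p = T, u = F, s = F, the left side is true but the right side is false.

(⇐) Assume the antecedent. If p is true, the antecedent cannot hold. If p is false, the consequent reduces to true regardless of the other variables. Either way the consequent holds.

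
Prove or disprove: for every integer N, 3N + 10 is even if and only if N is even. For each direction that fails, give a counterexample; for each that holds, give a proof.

Equivalent; both directions hold.

(⟹) Suppose 3N + 10 is even. Since 3 is odd, 3N and N have the same parity, so 3N + 10 ≡ N + 10 (mod 2). As 10 is even, 3N + 10 is even exactly when N is even. Thus N is even.

(⟸) Conversely, suppose N is even; write N = 2j. Then 3N + 10 = 3·(2j) + 10 = 2·3j + 10, which is even.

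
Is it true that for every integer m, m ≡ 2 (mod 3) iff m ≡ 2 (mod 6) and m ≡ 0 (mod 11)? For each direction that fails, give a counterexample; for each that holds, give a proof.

(⇒) fails; (⇐) holds.

(⇒) This fails: m = 2 gives 2 ≡ 2 (mod 3) but 2 ≡ 2 (mod 11), so the conjunction on the right does not hold.

(⇐) Conversely, if m ≡ 2 (mod 6) and m ≡ 0 (mod 11), then by the Chinese remainder theorem m ≡ 44 (mod 66). Since 44 ≡ 2 (mod 3) and 3 ∣ 66, we get m ≡ 2 (mod 3).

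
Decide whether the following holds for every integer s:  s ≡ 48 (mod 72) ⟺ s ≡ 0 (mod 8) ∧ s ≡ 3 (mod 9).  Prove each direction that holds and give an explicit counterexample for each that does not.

(←) If s ≡ 0 (mod 8) and s ≡ 3 (mod 9), then by the Chinese remainder theorem s ≡ 48 (mod 72). This is exactly s ≡ 48 (mod 72).

(→) Suppose s ≡ 48 (mod 72); write s = 72j + 48. Since 8 ∣ 72, reducing mod 8 gives s ≡ 48 ≡ 0 (mod 8); since 9 ∣ 72, reducing mod 9 gives s ≡ 48 ≡ 3 (mod 9).

Both directions hold; the statement is true.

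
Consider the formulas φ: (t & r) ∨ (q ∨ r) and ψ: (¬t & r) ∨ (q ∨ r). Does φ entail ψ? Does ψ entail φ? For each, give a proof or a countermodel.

(⟹) Assume the antecedent. If q is true, (¬t & r) ∨ (q ∨ r) reduces to true regardless of the other variables. If q is false, the antecedent forces (t = F, q = F, r = T) or (t = T, q = F, r = T), and (¬t & r) ∨ (q ∨ r) holds there. Either way (¬t & r) ∨ (q ∨ r) holds.

(⟸) Assume the antecedent. If q is true, (t & r) ∨ (q ∨ r) reduces to true regardless of the other variables. If q is false, the antecedent forces (t = F, q = F, r = T) or (t = T, q = F, r = T), and (t & r) ∨ (q ∨ r) holds there. Either way (t & r) ∨ (q ∨ r) holds.

Both implications hold.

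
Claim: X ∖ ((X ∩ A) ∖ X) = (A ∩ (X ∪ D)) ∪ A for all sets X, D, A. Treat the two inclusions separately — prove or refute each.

Forward inclusion. This inclusion fails. Take X = {1}, D = ∅, A = ∅; then 1 ∈ X ∖ ((X ∩ A) ∖ X) but 1 ∉ (A ∩ (X ∪ D)) ∪ A.

Reverse inclusion. This inclusion fails. Take X = ∅, D = ∅, A = {1}; then 1 ∈ (A ∩ (X ∪ D)) ∪ A but 1 ∉ X ∖ ((X ∩ A) ∖ X).

(⊆) fails and (⊇) fails.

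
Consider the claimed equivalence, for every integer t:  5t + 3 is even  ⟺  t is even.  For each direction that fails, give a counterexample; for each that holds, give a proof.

Forward direction. This fails: t = 1 gives 5t + 3 = 8, which is even, but 1 is odd, not even.

Converse. This also fails: t = 6 is even, but 5t + 3 = 33 is odd, not even.

Both directions fail.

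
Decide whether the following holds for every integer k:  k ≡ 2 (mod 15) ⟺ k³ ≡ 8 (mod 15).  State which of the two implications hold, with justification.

Forward direction. Suppose k ≡ 2 (mod 15). Write k = 15j + 2. Then (15j + 2)³ = 3375j³ + 1350j² + 180j + 8 = 15(225j³ + 90j² + 12j) + 8, so k³ ≡ 8 (mod 15).

Converse. Suppose k³ ≡ 8 (mod 15). The only residue r in {0, …, 14} with r³ ≡ 8 (mod 15) is r = 2, so k ≡ 2 (mod 15).

Equivalent; both directions hold.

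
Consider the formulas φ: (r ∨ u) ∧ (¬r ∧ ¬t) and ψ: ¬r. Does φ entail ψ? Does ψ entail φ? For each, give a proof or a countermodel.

(⟹) Assume the antecedent. If t is true, the antecedent cannot hold. If t is false, the antecedent forces (t = F, u = T, r = F), and ¬r holds there. Either way ¬r holds.

(⟸) This fails. Under t = F, u = F, r = F, the left side is false but the right side is true.

(⇒) holds; (⇐) fails.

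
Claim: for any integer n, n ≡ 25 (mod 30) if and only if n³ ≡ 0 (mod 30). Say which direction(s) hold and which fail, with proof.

(⇒) fails and (⇐) fails.

(→) This fails: take n = 25. Then 25 ≡ 25 (mod 30), but 25³ = 15625 ≡ 25 (mod 30), not 0.

(←) This fails: take n = 0. Then 0³ = 0 ≡ 0 (mod 30), yet 0 ≡ 0 (mod 30), not 25.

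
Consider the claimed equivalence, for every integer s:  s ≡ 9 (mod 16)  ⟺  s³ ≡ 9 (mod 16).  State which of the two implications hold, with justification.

[⇐] Suppose s³ ≡ 9 (mod 16). The only residue r in {0, …, 15} with r³ ≡ 9 (mod 16) is r = 9, so s ≡ 9 (mod 16).

[⇒] Suppose s ≡ 9 (mod 16). Write s = 16j + 9. Then (16j + 9)³ = 4096j³ + 6912j² + 3888j + 729 = 16(256j³ + 432j² + 243j + 45) + 9, so s³ ≡ 9 (mod 16).

Both directions hold.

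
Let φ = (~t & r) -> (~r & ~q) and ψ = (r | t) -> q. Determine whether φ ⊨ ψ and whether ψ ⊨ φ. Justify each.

(→) This fails. Under t = T, q = F, r = F, the left side is true but the right side is false.

(←) This fails. Under t = F, q = T, r = T, the left side is false but the right side is true.

(⇒) fails and (⇐) fails.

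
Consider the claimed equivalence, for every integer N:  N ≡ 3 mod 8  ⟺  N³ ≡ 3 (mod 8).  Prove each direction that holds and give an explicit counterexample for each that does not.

(⟹) Suppose N ≡ 3 mod 8. Write N = 8j + 3. Then (8j + 3)³ = 512j³ + 576j² + 216j + 27 = 8(64j³ + 72j² + 27j + 3) + 3, so N³ ≡ 3 (mod 8).

(⟸) Conversely, suppose N³ ≡ 3 (mod 8). The only residue r in {0, …, 7} with r³ ≡ 3 (mod 8) is r = 3, so N ≡ 3 (mod 8).

Both directions hold; the statement is true.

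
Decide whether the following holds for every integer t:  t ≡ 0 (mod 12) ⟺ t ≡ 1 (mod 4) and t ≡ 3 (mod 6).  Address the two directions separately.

(⇒) fails and (⇐) fails.

(⟹) This fails: t = 0 gives 0 ≡ 0 (mod 12) but 0 ≡ 0 (mod 4), so the conjunction on the right does not hold.

(⟸) This fails: t = 9 satisfies both congruences on the right (9 ≡ 1 mod 4 and 9 ≡ 3 mod 6) yet 9 ≡ 9 (mod 12), not 0.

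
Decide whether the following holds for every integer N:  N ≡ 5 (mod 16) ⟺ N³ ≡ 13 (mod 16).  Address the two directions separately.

The biconditional holds.

(→) Suppose N ≡ 5 (mod 16). Write N = 16j + 5. Then (16j + 5)³ = 4096j³ + 3840j² + 1200j + 125 = 16(256j³ + 240j² + 75j + 7) + 13, so N³ ≡ 13 (mod 16).

(←) Conversely, suppose N³ ≡ 13 (mod 16). The only residue r in {0, …, 15} with r³ ≡ 13 (mod 16) is r = 5, so N ≡ 5 (mod 16).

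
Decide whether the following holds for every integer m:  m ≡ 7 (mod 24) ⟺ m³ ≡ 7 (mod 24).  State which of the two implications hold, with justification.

(→) Suppose m ≡ 7 (mod 24). Write m = 24j + 7. Then (24j + 7)³ = 13824j³ + 12096j² + 3528j + 343 = 24(576j³ + 504j² + 147j + 14) + 7, so m³ ≡ 7 (mod 24).

(←) Conversely, suppose m³ ≡ 7 (mod 24). The only residue r in {0, …, 23} with r³ ≡ 7 (mod 24) is r = 7, so m ≡ 7 (mod 24).

Equivalent; both directions hold.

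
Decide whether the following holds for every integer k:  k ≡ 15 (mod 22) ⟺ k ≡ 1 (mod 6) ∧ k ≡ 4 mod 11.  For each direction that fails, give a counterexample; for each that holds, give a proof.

[⇐] If k ≡ 1 (mod 6) and k ≡ 4 (mod 11), then by the Chinese remainder theorem k ≡ 37 (mod 66). Since 37 ≡ 15 (mod 22) and 22 ∣ 66, we get k ≡ 15 (mod 22).

[⇒] This fails: k = 59 gives 59 ≡ 15 (mod 22) but 59 ≡ 5 (mod 6), so the conjunction on the right does not hold.

(⇒) fails; (⇐) holds.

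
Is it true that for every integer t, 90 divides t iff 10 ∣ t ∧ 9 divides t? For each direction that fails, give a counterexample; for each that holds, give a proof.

Forward direction. If 90 ∣ t, write t = 90q. Since 90 = 9·10, t = 10·(9q), so 10 ∣ t; and since 90 = 10·9, t = 9·(10q), so 9 ∣ t.

Converse. Suppose 10 ∣ t and 9 ∣ t. Any common multiple of 10 and 9 is a multiple of their lcm; here gcd(10, 9) = 1, so lcm(10, 9) = 10·9 = 90, so 90 ∣ t.

Both implications hold.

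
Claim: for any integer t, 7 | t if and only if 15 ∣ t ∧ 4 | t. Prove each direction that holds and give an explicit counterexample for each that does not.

Neither implication holds.

(→) This fails: take t = 7. Certainly 7 ∣ 7, but 15 ∤ 7.

(←) This fails: take t = 60. Both 15 ∣ 60 and 4 ∣ 60, yet 60 is not a multiple of 7 (since 60 = 8·7 + 4), so 7 ∤ 60.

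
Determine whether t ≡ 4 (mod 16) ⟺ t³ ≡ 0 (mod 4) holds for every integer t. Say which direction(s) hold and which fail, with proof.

Only the forward direction holds.

(→) Suppose t ≡ 4 (mod 16). Then t³ ≡ 4³ = 64 (mod 16), and since 4 ∣ 16, also t³ ≡ 0 (mod 4).

(←) This fails: take t = 0. Then 0³ = 0 ≡ 0 (mod 4), yet 0 ≡ 0 (mod 16), not 4.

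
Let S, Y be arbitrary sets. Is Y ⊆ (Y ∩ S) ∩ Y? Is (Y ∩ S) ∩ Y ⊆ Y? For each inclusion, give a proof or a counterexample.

(⊆) fails; (⊇) holds.

Forward inclusion. This inclusion fails. Take S = ∅, Y = {1}; then 1 ∈ Y but 1 ∉ (Y ∩ S) ∩ Y.

Reverse inclusion. Let x ∈ (Y ∩ S) ∩ Y. Then x ∈ S ∩ Y, from which x ∈ Y.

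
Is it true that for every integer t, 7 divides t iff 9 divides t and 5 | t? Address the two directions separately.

Both directions fail.

[⇒] This fails: take t = 7. Certainly 7 ∣ 7, but 9 ∤ 7.

[⇐] This fails: take t = 45. Both 9 ∣ 45 and 5 ∣ 45, yet 45 is not a multiple of 7 (since 45 = 6·7 + 3), so 7 ∤ 45.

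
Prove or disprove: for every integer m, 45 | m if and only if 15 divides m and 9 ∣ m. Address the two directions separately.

(⇐) Suppose 15 ∣ m and 9 ∣ m. Any common multiple of 15 and 9 is a multiple of their lcm; here lcm(15, 9) = 15·9/gcd(15, 9) = 135/3 = 45, so 45 ∣ m.

(⇒) If 45 ∣ m, write m = 45q. Since 45 = 3·15, m = 15·(3q), so 15 ∣ m; and since 45 = 5·9, m = 9·(5q), so 9 ∣ m.

Both directions hold.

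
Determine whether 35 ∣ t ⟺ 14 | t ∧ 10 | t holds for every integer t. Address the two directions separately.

(←) Suppose 14 ∣ t and 10 ∣ t. Any common multiple of 14 and 10 is a multiple of their lcm; here lcm(14, 10) = 14·10/gcd(14, 10) = 140/2 = 70, so 70 ∣ t. Since 35 ∣ 70, it follows that 35 ∣ t.

(→) This fails: take t = 35. Certainly 35 ∣ 35, but 14 ∤ 35.

Only the reverse direction holds.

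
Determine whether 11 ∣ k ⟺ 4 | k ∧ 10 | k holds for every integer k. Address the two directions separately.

(⇒) This fails: take k = 11. Certainly 11 ∣ 11, but 4 ∤ 11.

(⇐) This fails: take k = 20. Both 4 ∣ 20 and 10 ∣ 20, yet 20 is not a multiple of 11 (since 20 = 1·11 + 9), so 11 ∤ 20.

(⇒) fails and (⇐) fails.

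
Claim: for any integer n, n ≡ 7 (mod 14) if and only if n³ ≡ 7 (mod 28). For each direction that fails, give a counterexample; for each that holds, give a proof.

(⇒) fails; (⇐) holds.

(→) This fails: take n = 21. Then 21 ≡ 7 (mod 14), but 21³ = 9261 ≡ 21 (mod 28), not 7.

(←) Conversely, the residues r modulo 28 with r³ ≡ 7 (mod 28) are exactly {7}, and each is ≡ 7 (mod 14).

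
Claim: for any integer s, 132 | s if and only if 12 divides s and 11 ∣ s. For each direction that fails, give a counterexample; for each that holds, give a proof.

Equivalent; both directions hold.

Forward direction. If 132 ∣ s, write s = 132q. Since 132 = 11·12, s = 12·(11q), so 12 ∣ s; and since 132 = 12·11, s = 11·(12q), so 11 ∣ s.

Converse. Suppose 12 ∣ s and 11 ∣ s. Any common multiple of 12 and 11 is a multiple of their lcm; here gcd(12, 11) = 1, so lcm(12, 11) = 12·11 = 132, so 132 ∣ s.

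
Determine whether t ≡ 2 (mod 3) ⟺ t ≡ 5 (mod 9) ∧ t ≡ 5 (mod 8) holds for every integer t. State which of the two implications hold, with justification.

(⟸) If t ≡ 5 (mod 9) and t ≡ 5 (mod 8), then by the Chinese remainder theorem t ≡ 5 (mod 72). Since 5 ≡ 2 (mod 3) and 3 ∣ 72, we get t ≡ 2 (mod 3).

(⟹) This fails: t = 2 gives 2 ≡ 2 (mod 3) but 2 ≡ 2 (mod 9), so the conjunction on the right does not hold.

The forward direction fails; the converse holds.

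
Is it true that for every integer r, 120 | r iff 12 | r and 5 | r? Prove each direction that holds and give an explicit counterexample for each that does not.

(⇐) This fails: take r = 60. Both 12 ∣ 60 and 5 ∣ 60, yet 60 is not a multiple of 120 (since 60 = 0·120 + 60), so 120 ∤ 60.

(⇒) If 120 ∣ r, write r = 120q. Since 120 = 10·12, r = 12·(10q), so 12 ∣ r; and since 120 = 24·5, r = 5·(24q), so 5 ∣ r.

Only the forward direction holds.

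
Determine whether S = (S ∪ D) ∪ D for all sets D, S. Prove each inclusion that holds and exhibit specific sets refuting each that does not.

The sets are not equal: only the forward inclusion holds.

Forward inclusion. Let x ∈ S. Then either x ∈ S and x ∉ D; or x ∈ D ∩ S. In each case x ∈ (S ∪ D) ∪ D, so S ⊆ (S ∪ D) ∪ D.

Reverse inclusion. This inclusion fails. Take D = {1}, S = ∅; then 1 ∈ (S ∪ D) ∪ D but 1 ∉ S.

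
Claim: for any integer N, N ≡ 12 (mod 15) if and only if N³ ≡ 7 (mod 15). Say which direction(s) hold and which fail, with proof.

(⇒) This fails: take N = 12. Then 12 ≡ 12 (mod 15), but 12³ = 1728 ≡ 3 (mod 15), not 7.

(⇐) This fails: take N = 13. Then 13³ = 2197 ≡ 7 (mod 15), yet 13 ≡ 13 (mod 15), not 12.

Neither implication holds.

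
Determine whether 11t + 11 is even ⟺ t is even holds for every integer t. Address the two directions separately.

[⇒] This fails: t = 1 gives 11t + 11 = 22, which is even, but 1 is odd, not even.

[⇐] This also fails: t = 6 is even, but 11t + 11 = 77 is odd, not even.

(⇒) fails and (⇐) fails.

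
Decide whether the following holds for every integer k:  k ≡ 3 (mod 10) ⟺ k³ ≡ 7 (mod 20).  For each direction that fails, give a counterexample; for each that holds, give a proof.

(⇒) fails; (⇐) holds.

Forward direction. This fails: take k = 13. Then 13 ≡ 3 (mod 10), but 13³ = 2197 ≡ 17 (mod 20), not 7.

Converse. The residues r modulo 20 with r³ ≡ 7 (mod 20) are exactly {3}, and each is ≡ 3 (mod 10).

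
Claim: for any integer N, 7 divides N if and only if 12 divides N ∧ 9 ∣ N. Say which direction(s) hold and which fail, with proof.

(⇒) This fails: take N = 7. Certainly 7 ∣ 7, but 12 ∤ 7.

(⇐) This fails: take N = 36. Both 12 ∣ 36 and 9 ∣ 36, yet 36 is not a multiple of 7 (since 36 = 5·7 + 1), so 7 ∤ 36.

Neither implication holds.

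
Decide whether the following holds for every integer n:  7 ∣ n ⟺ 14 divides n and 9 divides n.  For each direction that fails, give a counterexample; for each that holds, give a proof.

[⇒] This fails: take n = 7. Certainly 7 ∣ 7, but 14 ∤ 7.

[⇐] Suppose 14 ∣ n and 9 ∣ n. Any common multiple of 14 and 9 is a multiple of their lcm; here gcd(14, 9) = 1, so lcm(14, 9) = 14·9 = 126, so 126 ∣ n. Since 7 ∣ 126, it follows that 7 ∣ n.

Not equivalent: only (⇐) holds.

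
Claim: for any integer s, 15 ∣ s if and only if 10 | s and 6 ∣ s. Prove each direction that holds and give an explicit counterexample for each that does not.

[⇒] This fails: take s = 15. Certainly 15 ∣ 15, but 10 ∤ 15.

[⇐] Suppose 10 ∣ s and 6 ∣ s. Any common multiple of 10 and 6 is a multiple of their lcm; here lcm(10, 6) = 10·6/gcd(10, 6) = 60/2 = 30, so 30 ∣ s. Since 15 ∣ 30, it follows that 15 ∣ s.

Only the reverse direction holds.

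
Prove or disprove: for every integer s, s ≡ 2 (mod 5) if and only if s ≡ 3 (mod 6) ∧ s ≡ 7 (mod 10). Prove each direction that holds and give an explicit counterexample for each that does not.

(⟸) If s ≡ 3 (mod 6) and s ≡ 7 (mod 10), then by the Chinese remainder theorem s ≡ 27 (mod 30). Since 27 ≡ 2 (mod 5) and 5 ∣ 30, we get s ≡ 2 (mod 5).

(⟹) This fails: s = 2 gives 2 ≡ 2 (mod 5) but 2 ≡ 2 (mod 6), so the conjunction on the right does not hold.

The forward direction fails; the converse holds.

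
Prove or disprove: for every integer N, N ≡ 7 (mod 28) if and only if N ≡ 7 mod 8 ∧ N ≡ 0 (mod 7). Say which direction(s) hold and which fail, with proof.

(⟸) If N ≡ 7 (mod 8) and N ≡ 0 (mod 7), then by the Chinese remainder theorem N ≡ 7 (mod 56). Since 7 ≡ 7 (mod 28) and 28 ∣ 56, we get N ≡ 7 (mod 28).

(⟹) This fails: N = 35 gives 35 ≡ 7 (mod 28) but 35 ≡ 3 (mod 8), so the conjunction on the right does not hold.

Not equivalent: only (⇐) holds.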